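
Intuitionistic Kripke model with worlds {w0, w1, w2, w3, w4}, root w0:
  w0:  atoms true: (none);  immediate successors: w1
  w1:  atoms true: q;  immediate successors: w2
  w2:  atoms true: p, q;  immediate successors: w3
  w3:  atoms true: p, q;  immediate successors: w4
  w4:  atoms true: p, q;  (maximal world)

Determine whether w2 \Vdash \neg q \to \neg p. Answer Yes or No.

Yes

w2 \Vdash \neg q \to \neg p vacuously: no world accessible from w2 forces the antecedent \neg q.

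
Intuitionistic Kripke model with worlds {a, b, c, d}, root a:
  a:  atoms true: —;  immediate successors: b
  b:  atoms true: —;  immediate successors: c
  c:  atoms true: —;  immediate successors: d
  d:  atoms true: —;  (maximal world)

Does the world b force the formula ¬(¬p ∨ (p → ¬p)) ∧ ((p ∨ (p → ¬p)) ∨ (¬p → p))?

No

b ⊮ ¬(¬p ∨ (p → ¬p)) ∧ ((p ∨ (p → ¬p)) ∨ (¬p → p)) since b fails ¬(¬p ∨ (p → ¬p)).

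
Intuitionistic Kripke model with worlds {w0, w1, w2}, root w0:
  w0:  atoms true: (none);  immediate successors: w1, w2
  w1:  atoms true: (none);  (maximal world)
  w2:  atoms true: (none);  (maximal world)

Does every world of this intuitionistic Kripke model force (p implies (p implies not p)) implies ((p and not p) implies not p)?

Yes

w0 forces (p implies (p implies not p)) implies ((p and not p) implies not p): every world accessible from w0 that forces p implies (p implies not p) (namely w0, w1, w2) also forces (p and not p) implies not p.
Since the root w0 forces (p implies (p implies not p)) implies ((p and not p) implies not p) and forcing is persistent (monotone upward), every world forces it.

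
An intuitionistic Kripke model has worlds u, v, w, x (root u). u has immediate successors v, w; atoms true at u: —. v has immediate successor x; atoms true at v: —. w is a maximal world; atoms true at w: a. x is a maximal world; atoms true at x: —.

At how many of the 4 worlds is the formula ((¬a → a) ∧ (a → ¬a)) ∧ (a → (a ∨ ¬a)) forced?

u: does not force it — u ⊮ ((¬a → a) ∧ (a → ¬a)) ∧ (a → (a ∨ ¬a)) since u fails (¬a → a) ∧ (a → ¬a).
v: does not force it — v ⊮ ((¬a → a) ∧ (a → ¬a)) ∧ (a → (a ∨ ¬a)) since v fails (¬a → a) ∧ (a → ¬a).
w: does not force it.
x: does not force it.
Worlds forcing the formula: { }.

0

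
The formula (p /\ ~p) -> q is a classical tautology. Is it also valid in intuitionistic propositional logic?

This is an instance of ex falso quodlibet, which is intuitionistically derivable.
No world can force both p and ~p, so the antecedent p /\ ~p is never forced and the implication holds vacuously at every world.

Yes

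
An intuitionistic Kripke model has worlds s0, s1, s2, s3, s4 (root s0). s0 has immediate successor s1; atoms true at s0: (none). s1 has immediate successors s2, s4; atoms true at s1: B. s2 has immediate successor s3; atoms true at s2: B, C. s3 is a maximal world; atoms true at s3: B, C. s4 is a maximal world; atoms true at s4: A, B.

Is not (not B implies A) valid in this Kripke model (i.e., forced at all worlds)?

No

Not every world: s0 does not force not (not B implies A).
s0 does not force not (not B implies A) since s0 is accessible from s0 and s0 forces not B implies A.
s0 forces not B implies A vacuously: no world accessible from s0 forces the antecedent not B.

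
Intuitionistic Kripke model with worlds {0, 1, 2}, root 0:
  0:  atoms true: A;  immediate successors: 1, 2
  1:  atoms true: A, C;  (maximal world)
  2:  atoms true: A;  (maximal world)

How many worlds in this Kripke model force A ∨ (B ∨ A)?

0: forces it.
1: forces it.
2: forces it.
Worlds forcing the formula: {0, 1, 2}.

3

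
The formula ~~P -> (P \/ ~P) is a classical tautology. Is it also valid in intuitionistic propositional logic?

No

This is a variant of double-negation elimination (deriving excluded middle from double negation), which is not intuitionistically valid.
A Kripke countermodel: worlds w0, w1; order generated by w0 <= w1; atoms true at each world — w0:{}; w1:{P}.
w0 ||-/- ~~P -> (P \/ ~P): already at w0 itself, w0 ||- ~~P but w0 ||-/- P \/ ~P.
w0 ||-/- P \/ ~P: neither disjunct is forced at w0.
w0 lacks atom P, so w0 ||-/- P.
So the root w0 does not force the formula.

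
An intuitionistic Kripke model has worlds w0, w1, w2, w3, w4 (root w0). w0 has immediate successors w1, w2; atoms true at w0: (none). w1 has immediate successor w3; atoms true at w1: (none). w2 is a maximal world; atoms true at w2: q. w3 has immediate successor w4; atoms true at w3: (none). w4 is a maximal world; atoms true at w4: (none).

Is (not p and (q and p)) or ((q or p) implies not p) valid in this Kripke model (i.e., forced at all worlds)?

w0 forces (not p and (q and p)) or ((q or p) implies not p) via the disjunct (q or p) implies not p.
Since the root w0 forces (not p and (q and p)) or ((q or p) implies not p) and forcing is persistent (monotone upward), every world forces it.

Yes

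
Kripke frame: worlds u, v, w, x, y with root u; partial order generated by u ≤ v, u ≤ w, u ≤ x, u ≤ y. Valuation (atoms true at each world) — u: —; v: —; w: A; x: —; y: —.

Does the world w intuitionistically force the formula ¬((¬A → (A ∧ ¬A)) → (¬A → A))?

w ⊮ ¬((¬A → (A ∧ ¬A)) → (¬A → A)) since w is accessible from w and w ⊩ (¬A → (A ∧ ¬A)) → (¬A → A).
w ⊩ (¬A → (A ∧ ¬A)) → (¬A → A): every world accessible from w that forces ¬A → (A ∧ ¬A) (namely w) also forces ¬A → A.

No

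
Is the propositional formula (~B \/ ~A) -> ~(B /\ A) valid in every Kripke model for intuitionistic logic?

This is a constructively valid De Morgan direction (disjunction of negations to negated conjunction), which is intuitionistically derivable.
If ~B holds at a world then no accessible world forces B, hence none forces B /\ A; likewise for ~A.

Yes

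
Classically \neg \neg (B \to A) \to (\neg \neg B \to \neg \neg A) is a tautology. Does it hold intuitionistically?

Yes

This is the distribution of double negation over implication, which is intuitionistically derivable.
Assume \neg \neg (B \to A) and \neg \neg B; suppose \neg A. Then B \to A would give \neg B (by contraposition), contradicting \neg \neg B; so \neg (B \to A), contradicting \neg \neg (B \to A). Hence \neg \neg A.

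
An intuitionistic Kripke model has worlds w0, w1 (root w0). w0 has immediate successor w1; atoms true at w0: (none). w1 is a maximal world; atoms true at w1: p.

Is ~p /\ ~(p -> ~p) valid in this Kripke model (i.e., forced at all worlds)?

Not every world: w0 ||-/- ~p /\ ~(p -> ~p).
w0 ||-/- ~p /\ ~(p -> ~p) since w0 fails ~p.

No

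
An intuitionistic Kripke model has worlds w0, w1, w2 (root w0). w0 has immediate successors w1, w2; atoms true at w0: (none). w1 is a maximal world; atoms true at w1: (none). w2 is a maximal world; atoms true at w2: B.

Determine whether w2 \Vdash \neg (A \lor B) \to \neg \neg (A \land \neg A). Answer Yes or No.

w2 \Vdash \neg (A \lor B) \to \neg \neg (A \land \neg A) vacuously: no world accessible from w2 forces the antecedent \neg (A \lor B).

Yes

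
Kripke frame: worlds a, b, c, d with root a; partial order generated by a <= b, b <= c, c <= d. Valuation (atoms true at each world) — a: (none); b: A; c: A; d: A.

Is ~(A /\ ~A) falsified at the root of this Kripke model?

a ||- ~(A /\ ~A): no world accessible from a forces A /\ ~A.
So the root a forces ~(A /\ ~A); the model is not a countermodel.

No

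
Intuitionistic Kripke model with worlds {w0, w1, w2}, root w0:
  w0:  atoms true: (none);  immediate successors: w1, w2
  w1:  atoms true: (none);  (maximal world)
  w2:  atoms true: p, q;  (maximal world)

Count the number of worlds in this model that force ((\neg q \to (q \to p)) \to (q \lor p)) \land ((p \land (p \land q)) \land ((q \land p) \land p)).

1

w0: does not force it — w0 \nVdash ((\neg q \to (q \to p)) \to (q \lor p)) \land ((p \land (p \land q)) \land ((q \land p) \land p)) since w0 fails (\neg q \to (q \to p)) \to (q \lor p).
w1: does not force it — w1 \nVdash ((\neg q \to (q \to p)) \to (q \lor p)) \land ((p \land (p \land q)) \land ((q \land p) \land p)) since w1 fails (\neg q \to (q \to p)) \to (q \lor p).
w2: forces it.
Worlds forcing the formula: {w2}.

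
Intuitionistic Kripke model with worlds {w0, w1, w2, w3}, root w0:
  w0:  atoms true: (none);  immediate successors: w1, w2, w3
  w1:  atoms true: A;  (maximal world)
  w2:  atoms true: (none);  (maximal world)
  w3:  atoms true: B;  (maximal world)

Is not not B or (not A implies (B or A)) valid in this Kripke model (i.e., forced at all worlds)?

No

Not every world: w0 does not force not not B or (not A implies (B or A)).
w0 does not force not not B or (not A implies (B or A)): neither disjunct is forced at w0.
w0 does not force not not B since w1 is accessible from w0 and w1 forces not B.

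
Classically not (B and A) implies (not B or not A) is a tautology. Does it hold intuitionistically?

No

This is the constructively invalid direction of De Morgan's law for conjunction, which is not intuitionistically valid.
A Kripke countermodel: worlds s0, s1, s2; order generated by s0 <= s1, s0 <= s2; atoms true at each world — s0:{}; s1:{B}; s2:{A}.
s0 does not force not (B and A) implies (not B or not A): already at s0 itself, s0 forces not (B and A) but s0 does not force not B or not A.
s0 does not force not B or not A: neither disjunct is forced at s0.
s0 does not force not B since s1 is accessible from s0 and s1 forces B.
So the root s0 does not force the formula.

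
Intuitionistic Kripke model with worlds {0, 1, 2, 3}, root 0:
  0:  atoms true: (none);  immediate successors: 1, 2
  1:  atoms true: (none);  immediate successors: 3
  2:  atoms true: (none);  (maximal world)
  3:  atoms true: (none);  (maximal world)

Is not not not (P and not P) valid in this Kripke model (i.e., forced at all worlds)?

Yes

0 forces not not not (P and not P): no world accessible from 0 forces not not (P and not P).
Since the root 0 forces not not not (P and not P) and forcing is persistent (monotone upward), every world forces it.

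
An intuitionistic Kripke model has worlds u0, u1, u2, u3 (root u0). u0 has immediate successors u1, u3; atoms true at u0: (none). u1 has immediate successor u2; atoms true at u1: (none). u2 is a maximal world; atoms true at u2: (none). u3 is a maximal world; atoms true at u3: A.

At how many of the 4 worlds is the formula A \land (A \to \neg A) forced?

u0: does not force it — u0 \nVdash A \land (A \to \neg A) since u0 fails A.
u1: does not force it — u1 \nVdash A \land (A \to \neg A) since u1 fails A.
u2: does not force it — u2 \nVdash A \land (A \to \neg A) since u2 fails A.
u3: does not force it.
Worlds forcing the formula: { }.

0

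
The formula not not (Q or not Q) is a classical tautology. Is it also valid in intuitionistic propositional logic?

Yes

This is the double negation of excluded middle, which is intuitionistically derivable.
Assuming not (Q or not Q): from Q we'd get Q or not Q, so not Q; but then Q or not Q again — contradiction. Hence not not (Q or not Q).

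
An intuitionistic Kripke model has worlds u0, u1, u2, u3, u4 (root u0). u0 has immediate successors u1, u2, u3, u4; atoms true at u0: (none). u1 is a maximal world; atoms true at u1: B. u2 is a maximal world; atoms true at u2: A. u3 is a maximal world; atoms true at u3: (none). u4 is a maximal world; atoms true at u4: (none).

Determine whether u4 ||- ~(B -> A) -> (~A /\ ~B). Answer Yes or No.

Yes

u4 ||- ~(B -> A) -> (~A /\ ~B) vacuously: no world accessible from u4 forces the antecedent ~(B -> A).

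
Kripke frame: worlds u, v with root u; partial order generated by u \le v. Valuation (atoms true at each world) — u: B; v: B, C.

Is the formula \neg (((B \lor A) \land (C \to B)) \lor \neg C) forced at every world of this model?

Not every world: u \nVdash \neg (((B \lor A) \land (C \to B)) \lor \neg C).
u \nVdash \neg (((B \lor A) \land (C \to B)) \lor \neg C) since u is accessible from u and u \Vdash ((B \lor A) \land (C \to B)) \lor \neg C.
u \Vdash ((B \lor A) \land (C \to B)) \lor \neg C via the disjunct (B \lor A) \land (C \to B).

No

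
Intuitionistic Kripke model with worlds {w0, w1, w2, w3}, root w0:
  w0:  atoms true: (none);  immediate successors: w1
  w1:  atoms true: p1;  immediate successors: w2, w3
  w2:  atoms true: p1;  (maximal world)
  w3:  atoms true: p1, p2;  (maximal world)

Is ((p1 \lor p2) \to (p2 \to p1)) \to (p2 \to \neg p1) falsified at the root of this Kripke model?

w0 \nVdash ((p1 \lor p2) \to (p2 \to p1)) \to (p2 \to \neg p1): already at w0 itself, w0 \Vdash (p1 \lor p2) \to (p2 \to p1) but w0 \nVdash p2 \to \neg p1.
w0 \nVdash p2 \to \neg p1: at the accessible world w3, w3 \Vdash p2 but w3 \nVdash \neg p1.
w3 \nVdash \neg p1 since w3 is accessible from w3 and w3 \Vdash p1.
So the root w0 does not force ((p1 \lor p2) \to (p2 \to p1)) \to (p2 \to \neg p1); the model is a countermodel.

Yes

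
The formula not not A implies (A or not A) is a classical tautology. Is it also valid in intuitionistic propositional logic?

This is a variant of double-negation elimination (deriving excluded middle from double negation), which is not intuitionistically valid.
A Kripke countermodel: worlds a, b; order generated by a <= b; atoms true at each world — a:{}; b:{A}.
a does not force not not A implies (A or not A): already at a itself, a forces not not A but a does not force A or not A.
a does not force A or not A: neither disjunct is forced at a.
a lacks atom A, so a does not force A.
So the root a does not force the formula.

No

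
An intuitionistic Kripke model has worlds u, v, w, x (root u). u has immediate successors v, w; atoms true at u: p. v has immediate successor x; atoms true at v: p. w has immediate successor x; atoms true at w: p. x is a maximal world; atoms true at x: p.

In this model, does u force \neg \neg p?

u \Vdash \neg \neg p: no world accessible from u forces \neg p.

Yes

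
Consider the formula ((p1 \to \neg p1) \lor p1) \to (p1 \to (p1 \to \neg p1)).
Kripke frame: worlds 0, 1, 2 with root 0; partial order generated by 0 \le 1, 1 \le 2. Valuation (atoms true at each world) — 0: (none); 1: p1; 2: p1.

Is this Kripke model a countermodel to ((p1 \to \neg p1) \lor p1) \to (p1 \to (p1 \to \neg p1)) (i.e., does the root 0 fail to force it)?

Yes

0 \nVdash ((p1 \to \neg p1) \lor p1) \to (p1 \to (p1 \to \neg p1)): at the accessible world 1, 1 \Vdash (p1 \to \neg p1) \lor p1 but 1 \nVdash p1 \to (p1 \to \neg p1).
1 \nVdash p1 \to (p1 \to \neg p1): already at 1 itself, 1 \Vdash p1 but 1 \nVdash p1 \to \neg p1.
1 \nVdash p1 \to \neg p1: already at 1 itself, 1 \Vdash p1 but 1 \nVdash \neg p1.
1 \nVdash \neg p1 since 1 is accessible from 1 and 1 \Vdash p1.
So the root 0 does not force ((p1 \to \neg p1) \lor p1) \to (p1 \to (p1 \to \neg p1)); the model is a countermodel.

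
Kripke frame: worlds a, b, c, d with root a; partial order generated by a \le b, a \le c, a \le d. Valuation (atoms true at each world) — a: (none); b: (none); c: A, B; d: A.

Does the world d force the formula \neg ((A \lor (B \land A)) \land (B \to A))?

No

d \nVdash \neg ((A \lor (B \land A)) \land (B \to A)) since d is accessible from d and d \Vdash (A \lor (B \land A)) \land (B \to A).
d \Vdash (A \lor (B \land A)) \land (B \to A) since d forces both conjuncts.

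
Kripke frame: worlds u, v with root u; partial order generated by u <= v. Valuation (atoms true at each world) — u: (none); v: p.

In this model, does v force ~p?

No

v ||-/- ~p since v is accessible from v and v ||- p.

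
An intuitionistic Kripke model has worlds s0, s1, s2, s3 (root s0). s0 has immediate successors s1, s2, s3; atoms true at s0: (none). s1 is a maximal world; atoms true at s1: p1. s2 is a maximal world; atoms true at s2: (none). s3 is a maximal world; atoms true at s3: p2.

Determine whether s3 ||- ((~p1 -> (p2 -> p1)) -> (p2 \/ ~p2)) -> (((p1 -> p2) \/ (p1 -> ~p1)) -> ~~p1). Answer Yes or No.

s3 ||-/- ((~p1 -> (p2 -> p1)) -> (p2 \/ ~p2)) -> (((p1 -> p2) \/ (p1 -> ~p1)) -> ~~p1): already at s3 itself, s3 ||- (~p1 -> (p2 -> p1)) -> (p2 \/ ~p2) but s3 ||-/- ((p1 -> p2) \/ (p1 -> ~p1)) -> ~~p1.
s3 ||-/- ((p1 -> p2) \/ (p1 -> ~p1)) -> ~~p1: already at s3 itself, s3 ||- (p1 -> p2) \/ (p1 -> ~p1) but s3 ||-/- ~~p1.
s3 ||-/- ~~p1 since s3 is accessible from s3 and s3 ||- ~p1.
s3 ||- ~p1: no world accessible from s3 forces p1.

No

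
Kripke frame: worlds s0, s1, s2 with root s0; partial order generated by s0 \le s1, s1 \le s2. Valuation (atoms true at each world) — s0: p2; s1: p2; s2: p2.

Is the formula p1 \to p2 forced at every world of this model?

s0 \Vdash p1 \to p2 vacuously: no world accessible from s0 forces the antecedent p1.
Since the root s0 forces p1 \to p2 and forcing is persistent (monotone upward), every world forces it.

Yes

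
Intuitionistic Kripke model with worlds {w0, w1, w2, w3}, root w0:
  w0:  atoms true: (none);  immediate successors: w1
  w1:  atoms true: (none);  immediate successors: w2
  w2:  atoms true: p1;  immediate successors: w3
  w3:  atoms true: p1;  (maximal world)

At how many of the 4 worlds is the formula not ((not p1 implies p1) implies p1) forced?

0

w0: does not force it — w0 does not force not ((not p1 implies p1) implies p1) since w2 is accessible from w0 and w2 forces (not p1 implies p1) implies p1.
w1: does not force it — w1 does not force not ((not p1 implies p1) implies p1) since w2 is accessible from w1 and w2 forces (not p1 implies p1) implies p1.
w2: does not force it — w2 does not force not ((not p1 implies p1) implies p1) since w2 is accessible from w2 and w2 forces (not p1 implies p1) implies p1.
w3: does not force it.
Worlds forcing the formula: { }.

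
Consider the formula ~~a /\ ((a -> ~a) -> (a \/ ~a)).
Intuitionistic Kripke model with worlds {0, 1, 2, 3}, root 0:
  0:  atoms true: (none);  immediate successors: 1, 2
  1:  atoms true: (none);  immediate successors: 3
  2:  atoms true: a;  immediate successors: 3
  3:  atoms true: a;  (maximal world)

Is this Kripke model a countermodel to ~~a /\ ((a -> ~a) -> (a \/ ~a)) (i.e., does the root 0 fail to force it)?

No

0 ||- ~~a /\ ((a -> ~a) -> (a \/ ~a)) since 0 forces both conjuncts.
So the root 0 forces ~~a /\ ((a -> ~a) -> (a \/ ~a)); the model is not a countermodel.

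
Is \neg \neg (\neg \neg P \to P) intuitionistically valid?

Yes

This is the double negation of double-negation elimination, which is intuitionistically derivable.
By Glivenko's theorem the double negation of any classical propositional tautology is intuitionistically provable; \neg \neg P \to P is classically a tautology.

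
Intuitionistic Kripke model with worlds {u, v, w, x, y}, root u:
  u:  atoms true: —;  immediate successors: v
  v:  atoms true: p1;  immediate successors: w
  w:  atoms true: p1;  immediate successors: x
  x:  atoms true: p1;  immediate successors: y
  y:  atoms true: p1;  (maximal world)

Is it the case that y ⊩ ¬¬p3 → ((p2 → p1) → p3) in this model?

Yes

y ⊩ ¬¬p3 → ((p2 → p1) → p3) vacuously: no world accessible from y forces the antecedent ¬¬p3.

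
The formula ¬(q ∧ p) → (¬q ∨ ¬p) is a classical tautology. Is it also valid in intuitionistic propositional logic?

No

This is the constructively invalid direction of De Morgan's law for conjunction, which is not intuitionistically valid.
A Kripke countermodel: worlds u0, u1, u2; order generated by u0 ≤ u1, u0 ≤ u2; atoms true at each world — u0:{}; u1:{q}; u2:{p}.
u0 ⊮ ¬(q ∧ p) → (¬q ∨ ¬p): already at u0 itself, u0 ⊩ ¬(q ∧ p) but u0 ⊮ ¬q ∨ ¬p.
u0 ⊮ ¬q ∨ ¬p: neither disjunct is forced at u0.
u0 ⊮ ¬q since u1 is accessible from u0 and u1 ⊩ q.
So the root u0 does not force the formula.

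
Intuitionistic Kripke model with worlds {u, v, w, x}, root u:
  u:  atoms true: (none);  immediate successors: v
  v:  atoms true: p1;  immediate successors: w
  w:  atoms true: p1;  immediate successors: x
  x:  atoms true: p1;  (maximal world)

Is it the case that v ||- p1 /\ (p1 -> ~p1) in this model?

v ||-/- p1 /\ (p1 -> ~p1) since v fails p1 -> ~p1.

No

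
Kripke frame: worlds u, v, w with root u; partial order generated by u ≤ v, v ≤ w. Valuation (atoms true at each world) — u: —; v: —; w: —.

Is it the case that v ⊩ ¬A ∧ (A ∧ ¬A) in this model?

No

v ⊮ ¬A ∧ (A ∧ ¬A) since v fails A ∧ ¬A.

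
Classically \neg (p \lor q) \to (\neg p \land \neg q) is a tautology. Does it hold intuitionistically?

This is a constructively valid De Morgan direction (negated disjunction to conjunction of negations), which is intuitionistically derivable.
From \neg (p \lor q): if p held then p \lor q would, contradiction — so \neg p; similarly \neg q.

Yes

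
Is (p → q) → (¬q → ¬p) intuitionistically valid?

This is the forward direction of contraposition, which is intuitionistically derivable.
Assume p → q and ¬q. If p held then q would follow, contradicting ¬q; so ¬p.

Yes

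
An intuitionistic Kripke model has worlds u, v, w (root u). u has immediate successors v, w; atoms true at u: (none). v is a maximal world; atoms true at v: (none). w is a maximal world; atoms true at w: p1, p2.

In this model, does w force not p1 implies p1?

w forces not p1 implies p1 vacuously: no world accessible from w forces the antecedent not p1.

Yes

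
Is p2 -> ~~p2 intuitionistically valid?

Yes

This is double-negation introduction, which is intuitionistically derivable.
If a world forces p2 then every accessible world forces p2 (persistence), so none forces ~p2; hence ~~p2.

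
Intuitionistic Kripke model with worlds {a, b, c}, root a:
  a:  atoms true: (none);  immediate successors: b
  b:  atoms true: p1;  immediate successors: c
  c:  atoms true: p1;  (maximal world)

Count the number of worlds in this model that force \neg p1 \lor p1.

2

a: does not force it — a \nVdash \neg p1 \lor p1: neither disjunct is forced at a.
b: forces it.
c: forces it.
Worlds forcing the formula: {b, c}.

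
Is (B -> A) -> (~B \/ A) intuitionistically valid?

This is the material-implication-as-disjunction principle, which is not intuitionistically valid.
A Kripke countermodel: worlds w0, w1; order generated by w0 <= w1; atoms true at each world — w0:{}; w1:{A,B}.
w0 ||-/- (B -> A) -> (~B \/ A): already at w0 itself, w0 ||- B -> A but w0 ||-/- ~B \/ A.
w0 ||-/- ~B \/ A: neither disjunct is forced at w0.
w0 ||-/- ~B since w1 is accessible from w0 and w1 ||- B.
So the root w0 does not force the formula.

No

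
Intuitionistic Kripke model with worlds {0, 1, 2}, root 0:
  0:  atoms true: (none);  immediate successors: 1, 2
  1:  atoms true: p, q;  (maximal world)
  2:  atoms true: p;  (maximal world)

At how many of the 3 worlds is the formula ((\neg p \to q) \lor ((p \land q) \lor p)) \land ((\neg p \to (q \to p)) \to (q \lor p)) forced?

2

0: does not force it — 0 \nVdash ((\neg p \to q) \lor ((p \land q) \lor p)) \land ((\neg p \to (q \to p)) \to (q \lor p)) since 0 fails (\neg p \to (q \to p)) \to (q \lor p).
1: forces it.
2: forces it.
Worlds forcing the formula: {1, 2}.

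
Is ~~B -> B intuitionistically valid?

No

This is double-negation elimination, which is not intuitionistically valid.
A Kripke countermodel: worlds u0, u1; order generated by u0 <= u1; atoms true at each world — u0:{}; u1:{B}.
u0 ||-/- ~~B -> B: already at u0 itself, u0 ||- ~~B but u0 ||-/- B.
u0 lacks atom B, so u0 ||-/- B.
So the root u0 does not force the formula.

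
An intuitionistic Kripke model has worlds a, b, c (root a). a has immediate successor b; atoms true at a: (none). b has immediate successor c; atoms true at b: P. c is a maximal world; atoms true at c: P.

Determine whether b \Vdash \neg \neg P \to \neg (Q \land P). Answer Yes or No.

Yes

b \Vdash \neg \neg P \to \neg (Q \land P): every world accessible from b that forces \neg \neg P (namely b, c) also forces \neg (Q \land P).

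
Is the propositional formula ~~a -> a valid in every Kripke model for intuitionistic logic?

This is double-negation elimination, which is not intuitionistically valid.
A Kripke countermodel: worlds w0, w1; order generated by w0 <= w1; atoms true at each world — w0:{}; w1:{a}.
w0 ||-/- ~~a -> a: already at w0 itself, w0 ||- ~~a but w0 ||-/- a.
w0 lacks atom a, so w0 ||-/- a.
So the root w0 does not force the formula.

No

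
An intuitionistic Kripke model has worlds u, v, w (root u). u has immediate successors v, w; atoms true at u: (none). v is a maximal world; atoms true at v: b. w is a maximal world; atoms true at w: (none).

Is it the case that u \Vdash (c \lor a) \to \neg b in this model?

Yes

u \Vdash (c \lor a) \to \neg b vacuously: no world accessible from u forces the antecedent c \lor a.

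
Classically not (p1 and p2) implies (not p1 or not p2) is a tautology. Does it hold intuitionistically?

This is the constructively invalid direction of De Morgan's law for conjunction, which is not intuitionistically valid.
A Kripke countermodel: worlds a, b, c; order generated by a <= b, a <= c; atoms true at each world — a:{}; b:{p1}; c:{p2}.
a does not force not (p1 and p2) implies (not p1 or not p2): already at a itself, a forces not (p1 and p2) but a does not force not p1 or not p2.
a does not force not p1 or not p2: neither disjunct is forced at a.
a does not force not p1 since b is accessible from a and b forces p1.
So the root a does not force the formula.

No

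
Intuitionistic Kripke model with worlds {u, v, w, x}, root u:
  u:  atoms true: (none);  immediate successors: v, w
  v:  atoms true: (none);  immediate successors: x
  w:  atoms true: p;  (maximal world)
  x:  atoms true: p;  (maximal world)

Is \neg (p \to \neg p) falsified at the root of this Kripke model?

No

u \Vdash \neg (p \to \neg p): no world accessible from u forces p \to \neg p.
So the root u forces \neg (p \to \neg p); the model is not a countermodel.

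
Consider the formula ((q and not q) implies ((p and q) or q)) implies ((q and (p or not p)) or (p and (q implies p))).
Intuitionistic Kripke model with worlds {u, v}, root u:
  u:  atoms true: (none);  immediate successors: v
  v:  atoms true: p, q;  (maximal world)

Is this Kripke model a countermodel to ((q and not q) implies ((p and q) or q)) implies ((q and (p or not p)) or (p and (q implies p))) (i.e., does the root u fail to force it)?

Yes

u does not force ((q and not q) implies ((p and q) or q)) implies ((q and (p or not p)) or (p and (q implies p))): already at u itself, u forces (q and not q) implies ((p and q) or q) but u does not force (q and (p or not p)) or (p and (q implies p)).
u does not force (q and (p or not p)) or (p and (q implies p)): neither disjunct is forced at u.
u does not force q and (p or not p) since u fails q.
So the root u does not force ((q and not q) implies ((p and q) or q)) implies ((q and (p or not p)) or (p and (q implies p))); the model is a countermodel.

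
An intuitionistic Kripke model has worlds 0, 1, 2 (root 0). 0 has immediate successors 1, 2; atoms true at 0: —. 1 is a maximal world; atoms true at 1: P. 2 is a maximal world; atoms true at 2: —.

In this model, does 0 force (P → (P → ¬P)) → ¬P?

Yes

0 ⊩ (P → (P → ¬P)) → ¬P: every world accessible from 0 that forces P → (P → ¬P) (namely 2) also forces ¬P.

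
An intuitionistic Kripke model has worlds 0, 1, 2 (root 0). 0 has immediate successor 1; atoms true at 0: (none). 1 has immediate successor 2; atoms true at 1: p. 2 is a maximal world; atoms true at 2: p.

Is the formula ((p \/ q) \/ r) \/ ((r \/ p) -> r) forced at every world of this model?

No

Not every world: 0 ||-/- ((p \/ q) \/ r) \/ ((r \/ p) -> r).
0 ||-/- ((p \/ q) \/ r) \/ ((r \/ p) -> r): neither disjunct is forced at 0.
0 ||-/- (p \/ q) \/ r: neither disjunct is forced at 0.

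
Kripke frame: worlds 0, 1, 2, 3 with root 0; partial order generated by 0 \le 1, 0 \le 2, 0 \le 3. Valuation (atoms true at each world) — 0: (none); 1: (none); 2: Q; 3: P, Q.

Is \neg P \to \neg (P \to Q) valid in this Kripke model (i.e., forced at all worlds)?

Not every world: 0 \nVdash \neg P \to \neg (P \to Q).
0 \nVdash \neg P \to \neg (P \to Q): at the accessible world 1, 1 \Vdash \neg P but 1 \nVdash \neg (P \to Q).
1 \nVdash \neg (P \to Q) since 1 is accessible from 1 and 1 \Vdash P \to Q.

No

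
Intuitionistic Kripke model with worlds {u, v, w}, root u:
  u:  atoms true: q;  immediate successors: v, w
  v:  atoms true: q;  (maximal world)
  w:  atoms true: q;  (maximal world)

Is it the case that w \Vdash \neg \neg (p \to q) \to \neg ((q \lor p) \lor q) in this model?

No

w \nVdash \neg \neg (p \to q) \to \neg ((q \lor p) \lor q): already at w itself, w \Vdash \neg \neg (p \to q) but w \nVdash \neg ((q \lor p) \lor q).
w \nVdash \neg ((q \lor p) \lor q) since w is accessible from w and w \Vdash (q \lor p) \lor q.
w \Vdash (q \lor p) \lor q via the disjunct q \lor p.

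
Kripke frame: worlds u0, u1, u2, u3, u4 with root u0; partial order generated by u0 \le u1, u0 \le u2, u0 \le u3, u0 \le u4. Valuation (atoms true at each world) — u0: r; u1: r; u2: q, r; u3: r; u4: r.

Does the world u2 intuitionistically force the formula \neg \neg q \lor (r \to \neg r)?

Yes

u2 \Vdash \neg \neg q \lor (r \to \neg r) via the disjunct \neg \neg q.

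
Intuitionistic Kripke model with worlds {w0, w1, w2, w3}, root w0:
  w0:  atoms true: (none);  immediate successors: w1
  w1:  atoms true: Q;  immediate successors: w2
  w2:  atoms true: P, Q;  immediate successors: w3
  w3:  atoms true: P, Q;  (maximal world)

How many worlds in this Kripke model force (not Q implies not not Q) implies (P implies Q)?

w0: forces it.
w1: forces it.
w2: forces it.
w3: forces it.
Worlds forcing the formula: {w0, w1, w2, w3}.

4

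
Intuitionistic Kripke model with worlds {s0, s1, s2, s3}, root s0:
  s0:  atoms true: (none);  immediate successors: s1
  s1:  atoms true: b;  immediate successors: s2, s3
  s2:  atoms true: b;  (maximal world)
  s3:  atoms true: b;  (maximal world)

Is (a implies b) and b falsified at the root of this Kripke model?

s0 does not force (a implies b) and b since s0 fails b.
So the root s0 does not force (a implies b) and b; the model is a countermodel.

Yes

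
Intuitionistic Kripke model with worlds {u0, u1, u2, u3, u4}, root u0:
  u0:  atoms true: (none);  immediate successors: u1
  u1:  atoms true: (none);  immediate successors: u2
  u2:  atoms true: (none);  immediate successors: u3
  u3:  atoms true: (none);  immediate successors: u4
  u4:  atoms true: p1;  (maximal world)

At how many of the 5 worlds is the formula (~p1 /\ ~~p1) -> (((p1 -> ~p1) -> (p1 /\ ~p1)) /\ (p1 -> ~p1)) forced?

5

u0: forces it.
u1: forces it.
u2: forces it.
u3: forces it.
u4: forces it.
Worlds forcing the formula: {u0, u1, u2, u3, u4}.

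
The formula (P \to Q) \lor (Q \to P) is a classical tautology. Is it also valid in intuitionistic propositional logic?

No

This is the Gödel–Dummett linearity axiom, which is not intuitionistically valid.
A Kripke countermodel: worlds w0, w1, w2; order generated by w0 \le w1, w0 \le w2; atoms true at each world — w0:{}; w1:{P}; w2:{Q}.
w0 \nVdash (P \to Q) \lor (Q \to P): neither disjunct is forced at w0.
w0 \nVdash P \to Q: at the accessible world w1, w1 \Vdash P but w1 \nVdash Q.
w1 lacks atom Q, so w1 \nVdash Q.
So the root w0 does not force the formula.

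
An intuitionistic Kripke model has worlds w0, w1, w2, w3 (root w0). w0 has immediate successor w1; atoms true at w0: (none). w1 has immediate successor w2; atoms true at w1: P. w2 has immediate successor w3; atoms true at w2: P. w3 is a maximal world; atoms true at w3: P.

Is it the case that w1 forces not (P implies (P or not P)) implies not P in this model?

w1 forces not (P implies (P or not P)) implies not P vacuously: no world accessible from w1 forces the antecedent not (P implies (P or not P)).

Yes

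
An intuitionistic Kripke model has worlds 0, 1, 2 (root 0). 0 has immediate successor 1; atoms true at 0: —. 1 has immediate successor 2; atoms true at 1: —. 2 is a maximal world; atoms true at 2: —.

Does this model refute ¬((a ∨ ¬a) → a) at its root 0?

No

0 ⊩ ¬((a ∨ ¬a) → a): no world accessible from 0 forces (a ∨ ¬a) → a.
So the root 0 forces ¬((a ∨ ¬a) → a); the model is not a countermodel.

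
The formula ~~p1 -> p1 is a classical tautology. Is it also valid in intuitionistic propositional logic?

No

This is double-negation elimination, which is not intuitionistically valid.
A Kripke countermodel: worlds a, b; order generated by a <= b; atoms true at each world — a:{}; b:{p1}.
a ||-/- ~~p1 -> p1: already at a itself, a ||- ~~p1 but a ||-/- p1.
a lacks atom p1, so a ||-/- p1.
So the root a does not force the formula.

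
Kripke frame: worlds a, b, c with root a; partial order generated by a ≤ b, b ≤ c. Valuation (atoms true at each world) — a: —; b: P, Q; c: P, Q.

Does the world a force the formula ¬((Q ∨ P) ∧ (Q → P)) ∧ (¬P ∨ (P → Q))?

No

a ⊮ ¬((Q ∨ P) ∧ (Q → P)) ∧ (¬P ∨ (P → Q)) since a fails ¬((Q ∨ P) ∧ (Q → P)).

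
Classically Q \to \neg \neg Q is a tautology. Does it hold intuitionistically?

Yes

This is double-negation introduction, which is intuitionistically derivable.
If a world forces Q then every accessible world forces Q (persistence), so none forces \neg Q; hence \neg \neg Q.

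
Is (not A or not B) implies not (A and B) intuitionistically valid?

This is a constructively valid De Morgan direction (disjunction of negations to negated conjunction), which is intuitionistically derivable.
If not A holds at a world then no accessible world forces A, hence none forces A and B; likewise for not B.

Yes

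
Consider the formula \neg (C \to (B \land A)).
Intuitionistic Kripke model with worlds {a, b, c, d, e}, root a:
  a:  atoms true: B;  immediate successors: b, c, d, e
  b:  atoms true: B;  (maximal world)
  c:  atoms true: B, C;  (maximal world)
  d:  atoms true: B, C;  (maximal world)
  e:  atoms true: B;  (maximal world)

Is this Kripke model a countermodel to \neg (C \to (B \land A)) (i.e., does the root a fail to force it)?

Yes

a \nVdash \neg (C \to (B \land A)) since b is accessible from a and b \Vdash C \to (B \land A).
b \Vdash C \to (B \land A) vacuously: no world accessible from b forces the antecedent C.
So the root a does not force \neg (C \to (B \land A)); the model is a countermodel.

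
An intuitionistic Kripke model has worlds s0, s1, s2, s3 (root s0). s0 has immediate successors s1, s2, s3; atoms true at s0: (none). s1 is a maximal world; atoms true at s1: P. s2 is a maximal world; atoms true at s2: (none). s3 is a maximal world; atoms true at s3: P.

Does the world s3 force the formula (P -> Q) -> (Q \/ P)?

Yes

s3 ||- (P -> Q) -> (Q \/ P) vacuously: no world accessible from s3 forces the antecedent P -> Q.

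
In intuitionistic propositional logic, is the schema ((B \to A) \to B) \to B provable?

No

This is Peirce's law, which is not intuitionistically valid.
A Kripke countermodel: worlds u, v; order generated by u \le v; atoms true at each world — u:{}; v:{B}.
u \nVdash ((B \to A) \to B) \to B: already at u itself, u \Vdash (B \to A) \to B but u \nVdash B.
u lacks atom B, so u \nVdash B.
So the root u does not force the formula.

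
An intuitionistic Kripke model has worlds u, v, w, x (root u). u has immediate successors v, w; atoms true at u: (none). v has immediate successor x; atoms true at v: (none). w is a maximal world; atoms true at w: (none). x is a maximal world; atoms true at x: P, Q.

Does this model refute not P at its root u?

u does not force not P since x is accessible from u and x forces P.
So the root u does not force not P; the model is a countermodel.

Yes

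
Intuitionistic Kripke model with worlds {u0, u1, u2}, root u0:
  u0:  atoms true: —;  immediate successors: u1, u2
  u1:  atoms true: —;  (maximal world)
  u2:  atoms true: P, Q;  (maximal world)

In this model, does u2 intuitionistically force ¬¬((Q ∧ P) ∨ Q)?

Yes

u2 ⊩ ¬¬((Q ∧ P) ∨ Q): no world accessible from u2 forces ¬((Q ∧ P) ∨ Q).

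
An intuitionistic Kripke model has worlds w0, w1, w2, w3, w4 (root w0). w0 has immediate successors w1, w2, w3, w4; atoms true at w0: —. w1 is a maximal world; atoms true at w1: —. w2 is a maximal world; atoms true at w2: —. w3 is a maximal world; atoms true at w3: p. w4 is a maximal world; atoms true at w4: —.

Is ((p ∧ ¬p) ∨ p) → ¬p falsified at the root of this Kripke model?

Yes

w0 ⊮ ((p ∧ ¬p) ∨ p) → ¬p: at the accessible world w3, w3 ⊩ (p ∧ ¬p) ∨ p but w3 ⊮ ¬p.
w3 ⊮ ¬p since w3 is accessible from w3 and w3 ⊩ p.
So the root w0 does not force ((p ∧ ¬p) ∨ p) → ¬p; the model is a countermodel.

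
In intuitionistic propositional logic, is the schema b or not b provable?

No

This is the law of excluded middle, which is not intuitionistically valid.
A Kripke countermodel: worlds u0, u1; order generated by u0 <= u1; atoms true at each world — u0:{}; u1:{b}.
u0 does not force b or not b: neither disjunct is forced at u0.
u0 lacks atom b, so u0 does not force b.
So the root u0 does not force the formula.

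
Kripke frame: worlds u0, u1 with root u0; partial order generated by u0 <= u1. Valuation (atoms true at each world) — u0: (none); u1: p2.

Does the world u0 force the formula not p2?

u0 does not force not p2 since u1 is accessible from u0 and u1 forces p2.

No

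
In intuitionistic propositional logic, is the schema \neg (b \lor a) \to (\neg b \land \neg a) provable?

Yes

This is a constructively valid De Morgan direction (negated disjunction to conjunction of negations), which is intuitionistically derivable.
From \neg (b \lor a): if b held then b \lor a would, contradiction — so \neg b; similarly \neg a.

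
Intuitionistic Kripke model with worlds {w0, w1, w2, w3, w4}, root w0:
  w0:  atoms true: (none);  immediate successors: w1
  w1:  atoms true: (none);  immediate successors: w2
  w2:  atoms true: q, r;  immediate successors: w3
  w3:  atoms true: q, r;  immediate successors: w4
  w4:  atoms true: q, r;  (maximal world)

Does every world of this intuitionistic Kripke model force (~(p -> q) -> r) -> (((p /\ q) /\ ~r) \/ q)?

Not every world: w0 ||-/- (~(p -> q) -> r) -> (((p /\ q) /\ ~r) \/ q).
w0 ||-/- (~(p -> q) -> r) -> (((p /\ q) /\ ~r) \/ q): already at w0 itself, w0 ||- ~(p -> q) -> r but w0 ||-/- ((p /\ q) /\ ~r) \/ q.
w0 ||-/- ((p /\ q) /\ ~r) \/ q: neither disjunct is forced at w0.
w0 ||-/- (p /\ q) /\ ~r since w0 fails p /\ q.

No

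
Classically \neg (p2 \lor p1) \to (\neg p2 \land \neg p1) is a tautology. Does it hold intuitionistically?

Yes

This is a constructively valid De Morgan direction (negated disjunction to conjunction of negations), which is intuitionistically derivable.
From \neg (p2 \lor p1): if p2 held then p2 \lor p1 would, contradiction — so \neg p2; similarly \neg p1.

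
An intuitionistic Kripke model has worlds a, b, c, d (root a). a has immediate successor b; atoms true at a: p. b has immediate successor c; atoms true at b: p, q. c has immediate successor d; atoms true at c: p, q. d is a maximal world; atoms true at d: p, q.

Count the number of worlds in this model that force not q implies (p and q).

4

a: forces it.
b: forces it.
c: forces it.
d: forces it.
Worlds forcing the formula: {a, b, c, d}.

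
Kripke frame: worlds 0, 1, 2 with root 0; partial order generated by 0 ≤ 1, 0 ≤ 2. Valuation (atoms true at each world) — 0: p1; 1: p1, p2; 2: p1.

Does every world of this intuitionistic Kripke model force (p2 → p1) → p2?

Not every world: 0 ⊮ (p2 → p1) → p2.
0 ⊮ (p2 → p1) → p2: already at 0 itself, 0 ⊩ p2 → p1 but 0 ⊮ p2.
0 lacks atom p2, so 0 ⊮ p2.

No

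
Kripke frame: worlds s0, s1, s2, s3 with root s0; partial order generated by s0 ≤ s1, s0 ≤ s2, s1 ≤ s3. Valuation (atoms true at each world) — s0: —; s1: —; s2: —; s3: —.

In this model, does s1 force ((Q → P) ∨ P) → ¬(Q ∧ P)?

Yes

s1 ⊩ ((Q → P) ∨ P) → ¬(Q ∧ P): every world accessible from s1 that forces (Q → P) ∨ P (namely s1, s3) also forces ¬(Q ∧ P).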